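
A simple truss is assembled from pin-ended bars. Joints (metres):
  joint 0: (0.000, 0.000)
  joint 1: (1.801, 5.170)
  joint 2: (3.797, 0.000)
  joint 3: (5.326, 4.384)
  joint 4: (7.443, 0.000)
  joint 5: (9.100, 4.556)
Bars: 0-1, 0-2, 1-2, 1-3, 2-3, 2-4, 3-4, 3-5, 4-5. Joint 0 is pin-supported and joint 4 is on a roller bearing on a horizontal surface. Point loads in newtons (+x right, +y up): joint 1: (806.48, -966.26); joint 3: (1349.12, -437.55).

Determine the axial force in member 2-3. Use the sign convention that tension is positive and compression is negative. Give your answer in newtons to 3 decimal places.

N=6 nodes, M=9 members, R=3 reactions → 2N=12, M+R=12
member 0 (0-1): L=5.4747, (cx,cy)=(0.3290,0.9443)
member 1 (0-2): L=3.7970, (cx,cy)=(1.0000,0.0000)
member 2 (1-2): L=5.5419, (cx,cy)=(0.3602,-0.9329)
member 3 (1-3): L=3.6116, (cx,cy)=(0.9760,-0.2176)
member 4 (2-3): L=4.6430, (cx,cy)=(0.3293,0.9442)
member 5 (2-4): L=3.6460, (cx,cy)=(1.0000,0.0000)
member 6 (3-4): L=4.8684, (cx,cy)=(0.4348,-0.9005)
member 7 (3-5): L=3.7779, (cx,cy)=(0.9990,0.0455)
member 8 (4-5): L=4.8480, (cx,cy)=(0.3418,0.9398)
solve A·x = −loads:
  F[0-1] = +527.2801 N (tension)
  F[0-2] = +1982.1423 N (tension)
  F[1-2] = -1551.8093 N (compression)
  F[1-3] = -75.9370 N (compression)
  F[2-3] = +1533.1865 N (tension)
  F[2-4] = +918.3369 N (tension)
  F[3-4] = -2111.8634 N (compression)
  F[3-5] = +0.0000 N (tension)
  F[4-5] = -0.0000 N (compression)
  Rx@0 = -2155.6000 N
  Ry@0 = -497.9325 N
  Ry@4 = +1901.7425 N

1533.186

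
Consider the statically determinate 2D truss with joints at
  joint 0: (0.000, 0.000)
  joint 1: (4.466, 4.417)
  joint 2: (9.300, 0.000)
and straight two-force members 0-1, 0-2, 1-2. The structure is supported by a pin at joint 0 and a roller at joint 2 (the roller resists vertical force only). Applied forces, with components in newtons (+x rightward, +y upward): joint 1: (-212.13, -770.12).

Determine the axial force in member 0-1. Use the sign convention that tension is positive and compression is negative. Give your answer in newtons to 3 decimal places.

N=3 nodes, M=3 members, R=3 reactions → 2N=6, M+R=6
member 0 (0-1): L=6.2813, (cx,cy)=(0.7110,0.7032)
member 1 (0-2): L=9.3000, (cx,cy)=(1.0000,0.0000)
member 2 (1-2): L=6.5481, (cx,cy)=(0.7382,-0.6745)
solve A·x = −loads:
  F[0-1] = -712.5288 N (compression)
  F[0-2] = +294.4755 N (tension)
  F[1-2] = -398.8935 N (compression)
  Rx@0 = +212.1300 N
  Ry@0 = +501.0471 N
  Ry@2 = +269.0729 N

-712.529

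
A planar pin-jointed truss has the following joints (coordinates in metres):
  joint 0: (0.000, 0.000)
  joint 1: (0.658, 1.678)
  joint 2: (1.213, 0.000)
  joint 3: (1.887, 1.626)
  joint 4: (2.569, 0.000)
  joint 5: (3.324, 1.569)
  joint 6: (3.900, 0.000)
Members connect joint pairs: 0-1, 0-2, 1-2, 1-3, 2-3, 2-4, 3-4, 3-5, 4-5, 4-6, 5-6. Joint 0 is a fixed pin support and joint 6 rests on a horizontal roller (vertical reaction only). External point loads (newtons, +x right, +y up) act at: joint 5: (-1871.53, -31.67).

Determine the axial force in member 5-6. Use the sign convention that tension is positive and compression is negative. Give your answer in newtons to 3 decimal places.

773.311

N=7 nodes, M=11 members, R=3 reactions → 2N=14, M+R=14
member 0 (0-1): L=1.8024, (cx,cy)=(0.3651,0.9310)
member 1 (0-2): L=1.2130, (cx,cy)=(1.0000,0.0000)
member 2 (1-2): L=1.7674, (cx,cy)=(0.3140,-0.9494)
member 3 (1-3): L=1.2301, (cx,cy)=(0.9991,-0.0423)
member 4 (2-3): L=1.7602, (cx,cy)=(0.3829,0.9238)
member 5 (2-4): L=1.3560, (cx,cy)=(1.0000,0.0000)
member 6 (3-4): L=1.7632, (cx,cy)=(0.3868,-0.9222)
member 7 (3-5): L=1.4381, (cx,cy)=(0.9992,-0.0396)
member 8 (4-5): L=1.7412, (cx,cy)=(0.4336,0.9011)
member 9 (4-6): L=1.3310, (cx,cy)=(1.0000,0.0000)
member 10 (5-6): L=1.6714, (cx,cy)=(0.3446,-0.9387)
solve A·x = −loads:
  F[0-1] = -813.7746 N (compression)
  F[0-2] = -1574.4464 N (compression)
  F[1-2] = +822.7258 N (tension)
  F[1-3] = -555.9331 N (compression)
  F[2-3] = -845.5565 N (compression)
  F[2-4] = -992.3130 N (compression)
  F[3-4] = +873.9090 N (tension)
  F[3-5] = -1218.1926 N (compression)
  F[4-5] = -894.3401 N (compression)
  F[4-6] = -266.5013 N (compression)
  F[5-6] = +773.3107 N (tension)
  Rx@0 = +1871.5300 N
  Ry@0 = +757.6083 N
  Ry@6 = -725.9383 N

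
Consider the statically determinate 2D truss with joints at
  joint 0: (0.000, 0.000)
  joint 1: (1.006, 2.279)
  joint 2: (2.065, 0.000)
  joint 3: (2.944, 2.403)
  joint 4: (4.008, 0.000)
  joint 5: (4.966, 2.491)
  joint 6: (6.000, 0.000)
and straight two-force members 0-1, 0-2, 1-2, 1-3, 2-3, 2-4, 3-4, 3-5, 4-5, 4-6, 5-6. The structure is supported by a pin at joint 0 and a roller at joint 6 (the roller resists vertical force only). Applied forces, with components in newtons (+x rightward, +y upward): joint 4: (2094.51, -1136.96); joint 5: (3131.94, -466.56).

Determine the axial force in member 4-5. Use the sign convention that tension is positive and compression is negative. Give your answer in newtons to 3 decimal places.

N=7 nodes, M=11 members, R=3 reactions → 2N=14, M+R=14
member 0 (0-1): L=2.4912, (cx,cy)=(0.4038,0.9148)
member 1 (0-2): L=2.0650, (cx,cy)=(1.0000,0.0000)
member 2 (1-2): L=2.5130, (cx,cy)=(0.4214,-0.9069)
member 3 (1-3): L=1.9420, (cx,cy)=(0.9980,0.0639)
member 4 (2-3): L=2.5587, (cx,cy)=(0.3435,0.9391)
member 5 (2-4): L=1.9430, (cx,cy)=(1.0000,0.0000)
member 6 (3-4): L=2.6280, (cx,cy)=(0.4049,-0.9144)
member 7 (3-5): L=2.0239, (cx,cy)=(0.9991,0.0435)
member 8 (4-5): L=2.6689, (cx,cy)=(0.3590,0.9334)
member 9 (4-6): L=1.9920, (cx,cy)=(1.0000,0.0000)
member 10 (5-6): L=2.6971, (cx,cy)=(0.3834,-0.9236)
solve A·x = −loads:
  F[0-1] = +920.8246 N (tension)
  F[0-2] = +4854.5953 N (tension)
  F[1-2] = -876.6099 N (compression)
  F[1-3] = +742.7771 N (tension)
  F[2-3] = +846.4903 N (tension)
  F[2-4] = +4194.3930 N (tension)
  F[3-4] = -855.6756 N (compression)
  F[3-5] = +1379.7968 N (tension)
  F[4-5] = +2056.4183 N (tension)
  F[4-6] = +1015.2886 N (tension)
  F[5-6] = -2648.2726 N (compression)
  Rx@0 = -5226.4500 N
  Ry@0 = -842.4025 N
  Ry@6 = +2445.9225 N

2056.418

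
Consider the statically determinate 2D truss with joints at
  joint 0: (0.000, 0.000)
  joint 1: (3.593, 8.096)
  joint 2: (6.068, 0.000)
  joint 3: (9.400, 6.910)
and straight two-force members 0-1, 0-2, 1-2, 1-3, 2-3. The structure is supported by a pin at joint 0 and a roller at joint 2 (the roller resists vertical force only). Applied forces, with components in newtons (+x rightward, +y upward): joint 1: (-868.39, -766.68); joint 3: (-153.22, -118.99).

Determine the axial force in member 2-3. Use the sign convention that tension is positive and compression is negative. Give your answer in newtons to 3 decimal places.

N=4 nodes, M=5 members, R=3 reactions → 2N=8, M+R=8
member 0 (0-1): L=8.8575, (cx,cy)=(0.4056,0.9140)
member 1 (0-2): L=6.0680, (cx,cy)=(1.0000,0.0000)
member 2 (1-2): L=8.4659, (cx,cy)=(0.2924,-0.9563)
member 3 (1-3): L=5.9269, (cx,cy)=(0.9798,-0.2001)
member 4 (2-3): L=7.6714, (cx,cy)=(0.4343,0.9007)
solve A·x = −loads:
  F[0-1] = -1729.1226 N (compression)
  F[0-2] = -320.1982 N (compression)
  F[1-2] = +869.6019 N (tension)
  F[1-3] = -89.0515 N (compression)
  F[2-3] = -151.8844 N (compression)
  Rx@0 = +1021.6100 N
  Ry@0 = +1580.4703 N
  Ry@2 = -694.8003 N

-151.884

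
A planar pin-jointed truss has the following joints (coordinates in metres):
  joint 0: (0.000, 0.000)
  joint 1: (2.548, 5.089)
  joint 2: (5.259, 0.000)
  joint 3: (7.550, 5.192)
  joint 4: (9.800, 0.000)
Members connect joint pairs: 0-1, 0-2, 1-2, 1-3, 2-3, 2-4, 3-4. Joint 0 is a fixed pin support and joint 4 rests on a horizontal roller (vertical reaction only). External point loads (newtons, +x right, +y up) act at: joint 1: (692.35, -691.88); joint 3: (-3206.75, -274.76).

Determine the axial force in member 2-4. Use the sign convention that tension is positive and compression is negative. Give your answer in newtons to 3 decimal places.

N=5 nodes, M=7 members, R=3 reactions → 2N=10, M+R=10
member 0 (0-1): L=5.6912, (cx,cy)=(0.4477,0.8942)
member 1 (0-2): L=5.2590, (cx,cy)=(1.0000,0.0000)
member 2 (1-2): L=5.7661, (cx,cy)=(0.4702,-0.8826)
member 3 (1-3): L=5.0031, (cx,cy)=(0.9998,0.0206)
member 4 (2-3): L=5.6750, (cx,cy)=(0.4037,0.9149)
member 5 (2-4): L=4.5410, (cx,cy)=(1.0000,0.0000)
member 6 (3-4): L=5.6586, (cx,cy)=(0.3976,-0.9175)
solve A·x = −loads:
  F[0-1] = -2141.0311 N (compression)
  F[0-2] = -1555.8486 N (compression)
  F[1-2] = +1332.1167 N (tension)
  F[1-3] = -2277.6990 N (compression)
  F[2-3] = -1285.0684 N (compression)
  F[2-4] = -410.7504 N (compression)
  F[3-4] = +1033.0037 N (tension)
  Rx@0 = +2514.4000 N
  Ry@0 = +1914.4694 N
  Ry@4 = -947.8294 N

-410.750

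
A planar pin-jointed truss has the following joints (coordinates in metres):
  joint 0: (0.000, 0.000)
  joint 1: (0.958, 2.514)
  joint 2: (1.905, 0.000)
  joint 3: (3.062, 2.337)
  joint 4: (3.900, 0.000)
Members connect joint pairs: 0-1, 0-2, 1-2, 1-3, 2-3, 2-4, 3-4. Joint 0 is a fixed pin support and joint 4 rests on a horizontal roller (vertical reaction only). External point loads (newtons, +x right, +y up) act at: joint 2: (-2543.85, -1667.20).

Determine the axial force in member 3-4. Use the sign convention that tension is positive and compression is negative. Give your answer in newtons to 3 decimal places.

N=5 nodes, M=7 members, R=3 reactions → 2N=10, M+R=10
member 0 (0-1): L=2.6903, (cx,cy)=(0.3561,0.9345)
member 1 (0-2): L=1.9050, (cx,cy)=(1.0000,0.0000)
member 2 (1-2): L=2.6864, (cx,cy)=(0.3525,-0.9358)
member 3 (1-3): L=2.1114, (cx,cy)=(0.9965,-0.0838)
member 4 (2-3): L=2.6077, (cx,cy)=(0.4437,0.8962)
member 5 (2-4): L=1.9950, (cx,cy)=(1.0000,0.0000)
member 6 (3-4): L=2.4827, (cx,cy)=(0.3375,-0.9413)
solve A·x = −loads:
  F[0-1] = -912.6596 N (compression)
  F[0-2] = -2218.8628 N (compression)
  F[1-2] = +971.3334 N (tension)
  F[1-3] = -669.7494 N (compression)
  F[2-3] = +846.0520 N (tension)
  F[2-4] = +292.0138 N (tension)
  F[3-4] = -865.1354 N (compression)
  Rx@0 = +2543.8500 N
  Ry@0 = +852.8369 N
  Ry@4 = +814.3631 N

-865.135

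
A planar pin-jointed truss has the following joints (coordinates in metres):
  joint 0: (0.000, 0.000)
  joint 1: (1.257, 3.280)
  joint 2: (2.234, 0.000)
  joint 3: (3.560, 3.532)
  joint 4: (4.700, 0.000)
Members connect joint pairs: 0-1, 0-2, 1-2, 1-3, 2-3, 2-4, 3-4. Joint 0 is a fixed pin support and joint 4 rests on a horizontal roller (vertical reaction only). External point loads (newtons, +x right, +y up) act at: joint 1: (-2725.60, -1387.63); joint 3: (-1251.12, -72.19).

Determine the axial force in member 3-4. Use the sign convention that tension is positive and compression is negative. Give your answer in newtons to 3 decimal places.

2539.281

N=5 nodes, M=7 members, R=3 reactions → 2N=10, M+R=10
member 0 (0-1): L=3.5126, (cx,cy)=(0.3579,0.9338)
member 1 (0-2): L=2.2340, (cx,cy)=(1.0000,0.0000)
member 2 (1-2): L=3.4224, (cx,cy)=(0.2855,-0.9584)
member 3 (1-3): L=2.3167, (cx,cy)=(0.9941,0.1088)
member 4 (2-3): L=3.7727, (cx,cy)=(0.3515,0.9362)
member 5 (2-4): L=2.4660, (cx,cy)=(1.0000,0.0000)
member 6 (3-4): L=3.7114, (cx,cy)=(0.3072,-0.9517)
solve A·x = −loads:
  F[0-1] = -4151.2518 N (compression)
  F[0-2] = -2491.1810 N (compression)
  F[1-2] = +2651.9230 N (tension)
  F[1-3] = +485.8972 N (tension)
  F[2-3] = -2714.7766 N (compression)
  F[2-4] = -779.9662 N (compression)
  F[3-4] = +2539.2813 N (tension)
  Rx@0 = +3976.7200 N
  Ry@0 = +3876.3469 N
  Ry@4 = -2416.5269 N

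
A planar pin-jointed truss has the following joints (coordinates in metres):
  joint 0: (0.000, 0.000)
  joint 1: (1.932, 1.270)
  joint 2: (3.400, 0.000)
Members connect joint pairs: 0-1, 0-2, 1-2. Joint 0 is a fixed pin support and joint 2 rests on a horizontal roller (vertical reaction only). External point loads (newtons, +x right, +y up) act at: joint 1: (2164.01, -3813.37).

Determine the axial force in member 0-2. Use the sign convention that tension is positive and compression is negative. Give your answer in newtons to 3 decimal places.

N=3 nodes, M=3 members, R=3 reactions → 2N=6, M+R=6
member 0 (0-1): L=2.3120, (cx,cy)=(0.8356,0.5493)
member 1 (0-2): L=3.4000, (cx,cy)=(1.0000,0.0000)
member 2 (1-2): L=1.9411, (cx,cy)=(0.7563,-0.6543)
solve A·x = −loads:
  F[0-1] = -1525.8678 N (compression)
  F[0-2] = +3439.0649 N (tension)
  F[1-2] = -4547.4233 N (compression)
  Rx@0 = -2164.0100 N
  Ry@0 = +838.1572 N
  Ry@2 = +2975.2128 N

3439.065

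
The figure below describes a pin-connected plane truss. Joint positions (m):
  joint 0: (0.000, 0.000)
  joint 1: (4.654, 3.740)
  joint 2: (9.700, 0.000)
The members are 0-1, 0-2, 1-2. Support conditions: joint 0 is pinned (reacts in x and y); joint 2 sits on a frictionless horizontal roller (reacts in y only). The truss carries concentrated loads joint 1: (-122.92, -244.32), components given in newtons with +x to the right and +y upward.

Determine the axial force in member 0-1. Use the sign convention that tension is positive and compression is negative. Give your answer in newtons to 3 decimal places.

N=3 nodes, M=3 members, R=3 reactions → 2N=6, M+R=6
member 0 (0-1): L=5.9705, (cx,cy)=(0.7795,0.6264)
member 1 (0-2): L=9.7000, (cx,cy)=(1.0000,0.0000)
member 2 (1-2): L=6.2809, (cx,cy)=(0.8034,-0.5955)
solve A·x = −loads:
  F[0-1] = -278.5570 N (compression)
  F[0-2] = +94.2136 N (tension)
  F[1-2] = -117.2703 N (compression)
  Rx@0 = +122.9200 N
  Ry@0 = +174.4907 N
  Ry@2 = +69.8293 N

-278.557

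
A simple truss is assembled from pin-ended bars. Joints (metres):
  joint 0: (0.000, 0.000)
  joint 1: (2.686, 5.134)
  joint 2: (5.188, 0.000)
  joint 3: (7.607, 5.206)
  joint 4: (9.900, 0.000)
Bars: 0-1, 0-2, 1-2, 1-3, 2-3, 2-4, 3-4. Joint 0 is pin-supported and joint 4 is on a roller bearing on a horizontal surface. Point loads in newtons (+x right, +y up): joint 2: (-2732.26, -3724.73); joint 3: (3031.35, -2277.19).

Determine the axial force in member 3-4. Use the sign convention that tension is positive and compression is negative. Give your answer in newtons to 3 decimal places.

-5786.654

N=5 nodes, M=7 members, R=3 reactions → 2N=10, M+R=10
member 0 (0-1): L=5.7942, (cx,cy)=(0.4636,0.8861)
member 1 (0-2): L=5.1880, (cx,cy)=(1.0000,0.0000)
member 2 (1-2): L=5.7112, (cx,cy)=(0.4381,-0.8989)
member 3 (1-3): L=4.9215, (cx,cy)=(0.9999,0.0146)
member 4 (2-3): L=5.7406, (cx,cy)=(0.4214,0.9069)
member 5 (2-4): L=4.7120, (cx,cy)=(1.0000,0.0000)
member 6 (3-4): L=5.6886, (cx,cy)=(0.4031,-0.9152)
solve A·x = −loads:
  F[0-1] = -797.0032 N (compression)
  F[0-2] = +668.5555 N (tension)
  F[1-2] = +774.0578 N (tension)
  F[1-3] = -708.6449 N (compression)
  F[2-3] = +3339.9144 N (tension)
  F[2-4] = +2332.5203 N (tension)
  F[3-4] = -5786.6544 N (compression)
  Rx@0 = -299.0900 N
  Ry@0 = +706.1936 N
  Ry@4 = +5295.7264 N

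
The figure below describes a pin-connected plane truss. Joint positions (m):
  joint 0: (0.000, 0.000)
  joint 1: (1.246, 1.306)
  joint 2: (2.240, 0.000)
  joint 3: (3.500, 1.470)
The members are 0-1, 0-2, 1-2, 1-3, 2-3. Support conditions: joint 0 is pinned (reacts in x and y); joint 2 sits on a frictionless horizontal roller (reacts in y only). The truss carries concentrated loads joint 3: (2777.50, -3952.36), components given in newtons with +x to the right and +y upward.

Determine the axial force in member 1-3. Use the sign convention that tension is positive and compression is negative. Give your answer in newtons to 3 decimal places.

6592.690

N=4 nodes, M=5 members, R=3 reactions → 2N=8, M+R=8
member 0 (0-1): L=1.8050, (cx,cy)=(0.6903,0.7235)
member 1 (0-2): L=2.2400, (cx,cy)=(1.0000,0.0000)
member 2 (1-2): L=1.6412, (cx,cy)=(0.6056,-0.7957)
member 3 (1-3): L=2.2600, (cx,cy)=(0.9974,0.0726)
member 4 (2-3): L=1.9361, (cx,cy)=(0.6508,0.7593)
solve A·x = −loads:
  F[0-1] = +5591.9283 N (tension)
  F[0-2] = -1082.5592 N (compression)
  F[1-2] = -4483.2778 N (compression)
  F[1-3] = +6592.6900 N (tension)
  F[2-3] = -5835.6771 N (compression)
  Rx@0 = -2777.5000 N
  Ry@0 = -4045.9369 N
  Ry@2 = +7998.2969 N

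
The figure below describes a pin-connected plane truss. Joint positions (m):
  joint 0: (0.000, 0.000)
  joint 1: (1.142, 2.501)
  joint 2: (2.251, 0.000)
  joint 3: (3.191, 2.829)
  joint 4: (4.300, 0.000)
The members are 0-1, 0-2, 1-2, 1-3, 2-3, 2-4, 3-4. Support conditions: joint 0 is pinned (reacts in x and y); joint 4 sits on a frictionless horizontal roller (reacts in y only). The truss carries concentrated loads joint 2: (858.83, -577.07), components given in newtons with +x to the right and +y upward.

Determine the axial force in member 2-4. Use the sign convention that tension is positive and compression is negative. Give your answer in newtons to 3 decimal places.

118.422

N=5 nodes, M=7 members, R=3 reactions → 2N=10, M+R=10
member 0 (0-1): L=2.7494, (cx,cy)=(0.4154,0.9097)
member 1 (0-2): L=2.2510, (cx,cy)=(1.0000,0.0000)
member 2 (1-2): L=2.7359, (cx,cy)=(0.4054,-0.9142)
member 3 (1-3): L=2.0751, (cx,cy)=(0.9874,0.1581)
member 4 (2-3): L=2.9811, (cx,cy)=(0.3153,0.9490)
member 5 (2-4): L=2.0490, (cx,cy)=(1.0000,0.0000)
member 6 (3-4): L=3.0386, (cx,cy)=(0.3650,-0.9310)
solve A·x = −loads:
  F[0-1] = -302.2910 N (compression)
  F[0-2] = +984.3909 N (tension)
  F[1-2] = +260.3359 N (tension)
  F[1-3] = -234.0323 N (compression)
  F[2-3] = +357.3102 N (tension)
  F[2-4] = +118.4225 N (tension)
  F[3-4] = -324.4717 N (compression)
  Rx@0 = -858.8300 N
  Ry@0 = +274.9806 N
  Ry@4 = +302.0894 N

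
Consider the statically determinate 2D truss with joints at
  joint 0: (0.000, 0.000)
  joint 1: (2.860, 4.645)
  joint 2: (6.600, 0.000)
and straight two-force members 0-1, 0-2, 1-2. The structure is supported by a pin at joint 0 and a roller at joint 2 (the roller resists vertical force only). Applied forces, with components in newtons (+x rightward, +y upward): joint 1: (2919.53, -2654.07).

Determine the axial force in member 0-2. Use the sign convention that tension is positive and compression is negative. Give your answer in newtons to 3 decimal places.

2580.420

N=3 nodes, M=3 members, R=3 reactions → 2N=6, M+R=6
member 0 (0-1): L=5.4549, (cx,cy)=(0.5243,0.8515)
member 1 (0-2): L=6.6000, (cx,cy)=(1.0000,0.0000)
member 2 (1-2): L=5.9635, (cx,cy)=(0.6271,-0.7789)
solve A·x = −loads:
  F[0-1] = +646.7832 N (tension)
  F[0-2] = +2580.4203 N (tension)
  F[1-2] = -4114.5454 N (compression)
  Rx@0 = -2919.5300 N
  Ry@0 = -550.7568 N
  Ry@2 = +3204.8268 N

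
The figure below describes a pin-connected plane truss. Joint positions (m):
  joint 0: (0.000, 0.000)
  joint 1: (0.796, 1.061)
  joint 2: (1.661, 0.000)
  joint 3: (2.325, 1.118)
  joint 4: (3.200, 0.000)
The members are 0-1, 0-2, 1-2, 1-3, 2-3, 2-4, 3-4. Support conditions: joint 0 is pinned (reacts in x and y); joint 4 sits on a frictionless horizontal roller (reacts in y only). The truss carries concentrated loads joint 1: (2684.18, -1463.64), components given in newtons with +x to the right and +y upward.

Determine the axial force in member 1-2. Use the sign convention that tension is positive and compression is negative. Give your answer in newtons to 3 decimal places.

N=5 nodes, M=7 members, R=3 reactions → 2N=10, M+R=10
member 0 (0-1): L=1.3264, (cx,cy)=(0.6001,0.7999)
member 1 (0-2): L=1.6610, (cx,cy)=(1.0000,0.0000)
member 2 (1-2): L=1.3689, (cx,cy)=(0.6319,-0.7751)
member 3 (1-3): L=1.5301, (cx,cy)=(0.9993,0.0373)
member 4 (2-3): L=1.3003, (cx,cy)=(0.5106,0.8598)
member 5 (2-4): L=1.5390, (cx,cy)=(1.0000,0.0000)
member 6 (3-4): L=1.4197, (cx,cy)=(0.6163,-0.7875)
solve A·x = −loads:
  F[0-1] = -262.0123 N (compression)
  F[0-2] = +2841.4190 N (tension)
  F[1-2] = -1702.9147 N (compression)
  F[1-3] = -1766.6002 N (compression)
  F[2-3] = +1535.0999 N (tension)
  F[2-4] = +981.4822 N (tension)
  F[3-4] = -1592.4693 N (compression)
  Rx@0 = -2684.1800 N
  Ry@0 = +209.5861 N
  Ry@4 = +1254.0539 N

-1702.915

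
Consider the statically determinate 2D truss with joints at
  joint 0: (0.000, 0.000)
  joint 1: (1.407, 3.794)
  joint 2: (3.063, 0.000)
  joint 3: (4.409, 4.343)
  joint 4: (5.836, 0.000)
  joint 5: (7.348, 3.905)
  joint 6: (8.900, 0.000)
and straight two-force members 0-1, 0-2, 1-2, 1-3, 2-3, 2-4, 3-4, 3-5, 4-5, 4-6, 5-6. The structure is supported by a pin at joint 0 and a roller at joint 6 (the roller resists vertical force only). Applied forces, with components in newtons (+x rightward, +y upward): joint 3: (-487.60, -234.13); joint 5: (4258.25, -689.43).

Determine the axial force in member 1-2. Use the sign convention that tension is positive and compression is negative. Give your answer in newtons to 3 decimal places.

-1311.212

N=7 nodes, M=11 members, R=3 reactions → 2N=14, M+R=14
member 0 (0-1): L=4.0465, (cx,cy)=(0.3477,0.9376)
member 1 (0-2): L=3.0630, (cx,cy)=(1.0000,0.0000)
member 2 (1-2): L=4.1397, (cx,cy)=(0.4000,-0.9165)
member 3 (1-3): L=3.0518, (cx,cy)=(0.9837,0.1799)
member 4 (2-3): L=4.5468, (cx,cy)=(0.2960,0.9552)
member 5 (2-4): L=2.7730, (cx,cy)=(1.0000,0.0000)
member 6 (3-4): L=4.5714, (cx,cy)=(0.3122,-0.9500)
member 7 (3-5): L=2.9715, (cx,cy)=(0.9891,-0.1474)
member 8 (4-5): L=4.1875, (cx,cy)=(0.3611,0.9325)
member 9 (4-6): L=3.0640, (cx,cy)=(1.0000,0.0000)
member 10 (5-6): L=4.2021, (cx,cy)=(0.3693,-0.9293)
solve A·x = −loads:
  F[0-1] = +1484.7030 N (tension)
  F[0-2] = +3254.4058 N (tension)
  F[1-2] = -1311.2122 N (compression)
  F[1-3] = +1058.0332 N (tension)
  F[2-3] = +1258.1185 N (tension)
  F[2-4] = +2357.4336 N (tension)
  F[3-4] = -2113.3915 N (compression)
  F[3-5] = +2588.8029 N (tension)
  F[4-5] = +2153.0375 N (tension)
  F[4-6] = +920.3187 N (tension)
  F[5-6] = -2491.8043 N (compression)
  Rx@0 = -3770.6500 N
  Ry@0 = -1392.0614 N
  Ry@6 = +2315.6214 N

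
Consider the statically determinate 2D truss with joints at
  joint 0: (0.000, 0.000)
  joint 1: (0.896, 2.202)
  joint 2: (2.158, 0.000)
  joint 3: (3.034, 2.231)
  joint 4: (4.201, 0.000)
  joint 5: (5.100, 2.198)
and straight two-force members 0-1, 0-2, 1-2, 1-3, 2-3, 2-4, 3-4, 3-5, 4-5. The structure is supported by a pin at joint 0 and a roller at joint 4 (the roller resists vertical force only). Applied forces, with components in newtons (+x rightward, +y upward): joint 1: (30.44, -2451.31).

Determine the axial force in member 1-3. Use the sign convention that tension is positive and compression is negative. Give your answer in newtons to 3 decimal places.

-496.063

N=6 nodes, M=9 members, R=3 reactions → 2N=12, M+R=12
member 0 (0-1): L=2.3773, (cx,cy)=(0.3769,0.9263)
member 1 (0-2): L=2.1580, (cx,cy)=(1.0000,0.0000)
member 2 (1-2): L=2.5380, (cx,cy)=(0.4972,-0.8676)
member 3 (1-3): L=2.1382, (cx,cy)=(0.9999,0.0136)
member 4 (2-3): L=2.3968, (cx,cy)=(0.3655,0.9308)
member 5 (2-4): L=2.0430, (cx,cy)=(1.0000,0.0000)
member 6 (3-4): L=2.5178, (cx,cy)=(0.4635,-0.8861)
member 7 (3-5): L=2.0663, (cx,cy)=(0.9999,-0.0160)
member 8 (4-5): L=2.3747, (cx,cy)=(0.3786,0.9256)
solve A·x = −loads:
  F[0-1] = -2064.8004 N (compression)
  F[0-2] = +808.6550 N (tension)
  F[1-2] = -628.7432 N (compression)
  F[1-3] = -496.0633 N (compression)
  F[2-3] = +586.0496 N (tension)
  F[2-4] = +281.8256 N (tension)
  F[3-4] = -608.0349 N (compression)
  F[3-5] = -0.0000 N (compression)
  F[4-5] = +0.0000 N (tension)
  Rx@0 = -30.4400 N
  Ry@0 = +1912.5329 N
  Ry@4 = +538.7771 N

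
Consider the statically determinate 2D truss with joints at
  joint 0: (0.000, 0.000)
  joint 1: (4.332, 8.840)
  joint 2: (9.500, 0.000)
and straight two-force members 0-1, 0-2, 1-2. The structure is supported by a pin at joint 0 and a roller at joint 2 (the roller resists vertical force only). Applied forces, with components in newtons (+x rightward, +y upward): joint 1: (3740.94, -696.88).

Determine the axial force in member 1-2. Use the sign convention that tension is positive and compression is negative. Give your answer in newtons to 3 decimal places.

N=3 nodes, M=3 members, R=3 reactions → 2N=6, M+R=6
member 0 (0-1): L=9.8444, (cx,cy)=(0.4400,0.8980)
member 1 (0-2): L=9.5000, (cx,cy)=(1.0000,0.0000)
member 2 (1-2): L=10.2398, (cx,cy)=(0.5047,-0.8633)
solve A·x = −loads:
  F[0-1] = +3454.3757 N (tension)
  F[0-2] = +2220.8488 N (tension)
  F[1-2] = -4400.3643 N (compression)
  Rx@0 = -3740.9400 N
  Ry@0 = -3101.9404 N
  Ry@2 = +3798.8204 N

-4400.364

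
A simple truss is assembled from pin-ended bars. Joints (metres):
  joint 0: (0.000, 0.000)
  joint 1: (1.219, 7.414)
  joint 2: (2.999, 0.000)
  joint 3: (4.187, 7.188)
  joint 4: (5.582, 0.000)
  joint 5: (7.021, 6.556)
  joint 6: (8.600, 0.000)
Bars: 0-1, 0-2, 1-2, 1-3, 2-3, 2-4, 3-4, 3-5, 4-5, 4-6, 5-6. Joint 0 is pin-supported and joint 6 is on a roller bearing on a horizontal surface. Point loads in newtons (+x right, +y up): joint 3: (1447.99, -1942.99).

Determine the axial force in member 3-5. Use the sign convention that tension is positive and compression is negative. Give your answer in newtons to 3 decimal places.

-969.521

N=7 nodes, M=11 members, R=3 reactions → 2N=14, M+R=14
member 0 (0-1): L=7.5135, (cx,cy)=(0.1622,0.9868)
member 1 (0-2): L=2.9990, (cx,cy)=(1.0000,0.0000)
member 2 (1-2): L=7.6247, (cx,cy)=(0.2335,-0.9724)
member 3 (1-3): L=2.9766, (cx,cy)=(0.9971,-0.0759)
member 4 (2-3): L=7.2855, (cx,cy)=(0.1631,0.9866)
member 5 (2-4): L=2.5830, (cx,cy)=(1.0000,0.0000)
member 6 (3-4): L=7.3221, (cx,cy)=(0.1905,-0.9817)
member 7 (3-5): L=2.9036, (cx,cy)=(0.9760,-0.2177)
member 8 (4-5): L=6.7121, (cx,cy)=(0.2144,0.9767)
member 9 (4-6): L=3.0180, (cx,cy)=(1.0000,0.0000)
member 10 (5-6): L=6.7435, (cx,cy)=(0.2342,-0.9722)
solve A·x = −loads:
  F[0-1] = +216.0882 N (tension)
  F[0-2] = +1412.9318 N (tension)
  F[1-2] = -226.1645 N (compression)
  F[1-3] = +88.1112 N (tension)
  F[2-3] = +222.8985 N (tension)
  F[2-4] = +1323.7866 N (tension)
  F[3-4] = -1981.4832 N (compression)
  F[3-5] = -969.5215 N (compression)
  F[4-5] = +1991.4955 N (tension)
  F[4-6] = +519.3203 N (tension)
  F[5-6] = -2217.8724 N (compression)
  Rx@0 = -1447.9900 N
  Ry@0 = -213.2253 N
  Ry@6 = +2156.2153 N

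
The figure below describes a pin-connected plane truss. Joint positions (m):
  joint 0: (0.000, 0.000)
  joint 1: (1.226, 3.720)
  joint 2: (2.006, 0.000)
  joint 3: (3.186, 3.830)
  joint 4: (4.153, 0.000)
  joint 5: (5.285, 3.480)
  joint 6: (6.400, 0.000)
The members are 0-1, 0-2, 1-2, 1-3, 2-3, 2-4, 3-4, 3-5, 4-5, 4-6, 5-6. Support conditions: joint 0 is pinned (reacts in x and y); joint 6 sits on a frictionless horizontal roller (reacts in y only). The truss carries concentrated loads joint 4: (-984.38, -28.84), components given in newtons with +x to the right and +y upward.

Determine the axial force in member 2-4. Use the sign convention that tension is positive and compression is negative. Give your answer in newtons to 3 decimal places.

N=7 nodes, M=11 members, R=3 reactions → 2N=14, M+R=14
member 0 (0-1): L=3.9168, (cx,cy)=(0.3130,0.9498)
member 1 (0-2): L=2.0060, (cx,cy)=(1.0000,0.0000)
member 2 (1-2): L=3.8009, (cx,cy)=(0.2052,-0.9787)
member 3 (1-3): L=1.9631, (cx,cy)=(0.9984,0.0560)
member 4 (2-3): L=4.0077, (cx,cy)=(0.2944,0.9557)
member 5 (2-4): L=2.1470, (cx,cy)=(1.0000,0.0000)
member 6 (3-4): L=3.9502, (cx,cy)=(0.2448,-0.9696)
member 7 (3-5): L=2.1280, (cx,cy)=(0.9864,-0.1645)
member 8 (4-5): L=3.6595, (cx,cy)=(0.3093,0.9510)
member 9 (4-6): L=2.2470, (cx,cy)=(1.0000,0.0000)
member 10 (5-6): L=3.6543, (cx,cy)=(0.3051,-0.9523)
solve A·x = −loads:
  F[0-1] = -10.6613 N (compression)
  F[0-2] = -981.0429 N (compression)
  F[1-2] = +10.0363 N (tension)
  F[1-3] = -5.4052 N (compression)
  F[2-3] = -10.2783 N (compression)
  F[2-4] = -975.9570 N (compression)
  F[3-4] = +12.4145 N (tension)
  F[3-5] = -11.6203 N (compression)
  F[4-5] = +17.6698 N (tension)
  F[4-6] = +5.9962 N (tension)
  F[5-6] = -19.6516 N (compression)
  Rx@0 = +984.3800 N
  Ry@0 = +10.1255 N
  Ry@6 = +18.7145 N

-975.957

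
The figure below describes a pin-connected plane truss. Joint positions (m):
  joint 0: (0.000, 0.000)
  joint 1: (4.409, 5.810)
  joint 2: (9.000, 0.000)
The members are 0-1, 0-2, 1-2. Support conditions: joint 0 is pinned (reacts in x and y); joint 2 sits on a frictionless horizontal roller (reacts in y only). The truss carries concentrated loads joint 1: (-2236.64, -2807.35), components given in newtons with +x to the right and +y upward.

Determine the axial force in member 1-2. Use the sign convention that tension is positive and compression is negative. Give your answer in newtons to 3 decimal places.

87.414

N=3 nodes, M=3 members, R=3 reactions → 2N=6, M+R=6
member 0 (0-1): L=7.2935, (cx,cy)=(0.6045,0.7966)
member 1 (0-2): L=9.0000, (cx,cy)=(1.0000,0.0000)
member 2 (1-2): L=7.4050, (cx,cy)=(0.6200,-0.7846)
solve A·x = −loads:
  F[0-1] = -3610.2728 N (compression)
  F[0-2] = -54.1958 N (compression)
  F[1-2] = +87.4139 N (tension)
  Rx@0 = +2236.6400 N
  Ry@0 = +2875.9358 N
  Ry@2 = -68.5858 N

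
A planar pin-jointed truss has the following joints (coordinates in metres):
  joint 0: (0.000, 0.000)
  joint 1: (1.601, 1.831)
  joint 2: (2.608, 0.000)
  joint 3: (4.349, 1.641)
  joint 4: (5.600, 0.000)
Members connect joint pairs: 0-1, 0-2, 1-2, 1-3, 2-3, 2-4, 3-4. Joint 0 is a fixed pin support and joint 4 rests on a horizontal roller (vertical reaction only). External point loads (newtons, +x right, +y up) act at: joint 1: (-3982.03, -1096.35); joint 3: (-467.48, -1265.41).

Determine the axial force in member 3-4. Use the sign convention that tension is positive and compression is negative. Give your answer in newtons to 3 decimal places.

179.569

N=5 nodes, M=7 members, R=3 reactions → 2N=10, M+R=10
member 0 (0-1): L=2.4322, (cx,cy)=(0.6582,0.7528)
member 1 (0-2): L=2.6080, (cx,cy)=(1.0000,0.0000)
member 2 (1-2): L=2.0896, (cx,cy)=(0.4819,-0.8762)
member 3 (1-3): L=2.7546, (cx,cy)=(0.9976,-0.0690)
member 4 (2-3): L=2.3925, (cx,cy)=(0.7277,0.6859)
member 5 (2-4): L=2.9920, (cx,cy)=(1.0000,0.0000)
member 6 (3-4): L=2.0635, (cx,cy)=(0.6063,-0.7953)
solve A·x = −loads:
  F[0-1] = -3326.9731 N (compression)
  F[0-2] = -2259.5546 N (compression)
  F[1-2] = +1523.6662 N (tension)
  F[1-3] = +1060.3447 N (tension)
  F[2-3] = -1946.4613 N (compression)
  F[2-4] = -108.8659 N (compression)
  F[3-4] = +179.5689 N (tension)
  Rx@0 = +4449.5100 N
  Ry@0 = +2504.5649 N
  Ry@4 = -142.8049 N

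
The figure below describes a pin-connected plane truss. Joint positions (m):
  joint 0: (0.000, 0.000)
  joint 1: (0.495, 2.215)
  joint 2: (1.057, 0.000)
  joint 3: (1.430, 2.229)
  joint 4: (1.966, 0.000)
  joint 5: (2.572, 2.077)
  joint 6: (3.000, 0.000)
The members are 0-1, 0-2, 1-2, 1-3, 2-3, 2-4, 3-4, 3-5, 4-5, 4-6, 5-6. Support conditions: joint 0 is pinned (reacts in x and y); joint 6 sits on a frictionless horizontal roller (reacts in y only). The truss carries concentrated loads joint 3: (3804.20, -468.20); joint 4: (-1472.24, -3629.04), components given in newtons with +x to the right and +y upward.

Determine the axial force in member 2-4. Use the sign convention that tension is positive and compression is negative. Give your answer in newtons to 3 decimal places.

N=7 nodes, M=11 members, R=3 reactions → 2N=14, M+R=14
member 0 (0-1): L=2.2696, (cx,cy)=(0.2181,0.9759)
member 1 (0-2): L=1.0570, (cx,cy)=(1.0000,0.0000)
member 2 (1-2): L=2.2852, (cx,cy)=(0.2459,-0.9693)
member 3 (1-3): L=0.9351, (cx,cy)=(0.9999,0.0150)
member 4 (2-3): L=2.2600, (cx,cy)=(0.1650,0.9863)
member 5 (2-4): L=0.9090, (cx,cy)=(1.0000,0.0000)
member 6 (3-4): L=2.2925, (cx,cy)=(0.2338,-0.9723)
member 7 (3-5): L=1.1521, (cx,cy)=(0.9913,-0.1319)
member 8 (4-5): L=2.1636, (cx,cy)=(0.2801,0.9600)
member 9 (4-6): L=1.0340, (cx,cy)=(1.0000,0.0000)
member 10 (5-6): L=2.1206, (cx,cy)=(0.2018,-0.9794)
solve A·x = −loads:
  F[0-1] = +1363.5103 N (tension)
  F[0-2] = +2034.5830 N (tension)
  F[1-2] = -1363.0788 N (compression)
  F[1-3] = +632.6726 N (tension)
  F[2-3] = +1339.5857 N (tension)
  F[2-4] = +1478.2668 N (tension)
  F[3-4] = -1494.0786 N (compression)
  F[3-5] = -2624.1280 N (compression)
  F[4-5] = +5293.5897 N (tension)
  F[4-6] = +1118.5136 N (tension)
  F[5-6] = -5541.9728 N (compression)
  Rx@0 = -2331.9600 N
  Ry@0 = -1330.6868 N
  Ry@6 = +5427.9268 N

1478.267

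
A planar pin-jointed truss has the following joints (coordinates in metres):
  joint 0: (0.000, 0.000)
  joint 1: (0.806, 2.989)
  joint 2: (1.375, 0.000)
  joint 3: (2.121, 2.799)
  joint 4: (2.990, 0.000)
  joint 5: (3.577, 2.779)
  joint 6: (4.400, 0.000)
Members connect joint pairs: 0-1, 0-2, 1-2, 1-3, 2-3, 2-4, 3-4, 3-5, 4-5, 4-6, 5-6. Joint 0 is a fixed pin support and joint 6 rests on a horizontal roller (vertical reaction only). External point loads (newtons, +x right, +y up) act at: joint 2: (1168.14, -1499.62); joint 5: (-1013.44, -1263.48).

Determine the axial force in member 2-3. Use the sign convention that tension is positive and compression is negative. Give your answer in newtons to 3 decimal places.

-556.926

N=7 nodes, M=11 members, R=3 reactions → 2N=14, M+R=14
member 0 (0-1): L=3.0958, (cx,cy)=(0.2604,0.9655)
member 1 (0-2): L=1.3750, (cx,cy)=(1.0000,0.0000)
member 2 (1-2): L=3.0427, (cx,cy)=(0.1870,-0.9824)
member 3 (1-3): L=1.3287, (cx,cy)=(0.9897,-0.1430)
member 4 (2-3): L=2.8967, (cx,cy)=(0.2575,0.9663)
member 5 (2-4): L=1.6150, (cx,cy)=(1.0000,0.0000)
member 6 (3-4): L=2.9308, (cx,cy)=(0.2965,-0.9550)
member 7 (3-5): L=1.4561, (cx,cy)=(0.9999,-0.0137)
member 8 (4-5): L=2.8403, (cx,cy)=(0.2067,0.9784)
member 9 (4-6): L=1.4100, (cx,cy)=(1.0000,0.0000)
member 10 (5-6): L=2.8983, (cx,cy)=(0.2840,-0.9588)
solve A·x = −loads:
  F[0-1] = -1975.5269 N (compression)
  F[0-2] = +669.0398 N (tension)
  F[1-2] = +2074.3549 N (tension)
  F[1-3] = -911.6267 N (compression)
  F[2-3] = -556.9261 N (compression)
  F[2-4] = +32.2446 N (tension)
  F[3-4] = +443.9105 N (tension)
  F[3-5] = -1177.4181 N (compression)
  F[4-5] = -433.3027 N (compression)
  F[4-6] = +253.4163 N (tension)
  F[5-6] = -892.4396 N (compression)
  Rx@0 = -154.7000 N
  Ry@0 = +1907.3964 N
  Ry@6 = +855.7036 N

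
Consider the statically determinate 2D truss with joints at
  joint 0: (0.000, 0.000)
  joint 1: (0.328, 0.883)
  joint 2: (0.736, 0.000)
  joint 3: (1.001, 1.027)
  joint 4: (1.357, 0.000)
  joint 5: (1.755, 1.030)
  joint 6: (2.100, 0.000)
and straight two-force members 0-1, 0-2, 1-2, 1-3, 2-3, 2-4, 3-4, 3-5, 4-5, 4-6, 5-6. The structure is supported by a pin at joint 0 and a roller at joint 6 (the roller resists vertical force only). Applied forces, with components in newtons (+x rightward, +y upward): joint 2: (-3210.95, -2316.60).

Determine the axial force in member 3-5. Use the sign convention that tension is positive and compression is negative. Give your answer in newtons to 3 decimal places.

N=7 nodes, M=11 members, R=3 reactions → 2N=14, M+R=14
member 0 (0-1): L=0.9420, (cx,cy)=(0.3482,0.9374)
member 1 (0-2): L=0.7360, (cx,cy)=(1.0000,0.0000)
member 2 (1-2): L=0.9727, (cx,cy)=(0.4194,-0.9078)
member 3 (1-3): L=0.6882, (cx,cy)=(0.9779,0.2092)
member 4 (2-3): L=1.0606, (cx,cy)=(0.2498,0.9683)
member 5 (2-4): L=0.6210, (cx,cy)=(1.0000,0.0000)
member 6 (3-4): L=1.0870, (cx,cy)=(0.3275,-0.9448)
member 7 (3-5): L=0.7540, (cx,cy)=(1.0000,0.0040)
member 8 (4-5): L=1.1042, (cx,cy)=(0.3604,0.9328)
member 9 (4-6): L=0.7430, (cx,cy)=(1.0000,0.0000)
member 10 (5-6): L=1.0862, (cx,cy)=(0.3176,-0.9482)
solve A·x = −loads:
  F[0-1] = -1605.1442 N (compression)
  F[0-2] = -2652.0176 N (compression)
  F[1-2] = +1388.5271 N (tension)
  F[1-3] = -1167.1834 N (compression)
  F[2-3] = +1090.7170 N (tension)
  F[2-4] = +868.8340 N (tension)
  F[3-4] = -861.7795 N (compression)
  F[3-5] = -586.5875 N (compression)
  F[4-5] = +872.9210 N (tension)
  F[4-6] = +271.9515 N (tension)
  F[5-6] = -856.2480 N (compression)
  Rx@0 = +3210.9500 N
  Ry@0 = +1504.6869 N
  Ry@6 = +811.9131 N

-586.588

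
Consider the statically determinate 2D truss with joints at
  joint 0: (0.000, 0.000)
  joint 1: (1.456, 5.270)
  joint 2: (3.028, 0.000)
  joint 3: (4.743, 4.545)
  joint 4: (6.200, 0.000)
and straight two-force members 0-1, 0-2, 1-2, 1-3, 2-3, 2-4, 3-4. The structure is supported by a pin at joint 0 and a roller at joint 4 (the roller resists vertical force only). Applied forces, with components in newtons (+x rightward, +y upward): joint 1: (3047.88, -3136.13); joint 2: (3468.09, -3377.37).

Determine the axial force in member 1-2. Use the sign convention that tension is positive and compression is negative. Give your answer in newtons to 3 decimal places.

N=5 nodes, M=7 members, R=3 reactions → 2N=10, M+R=10
member 0 (0-1): L=5.4674, (cx,cy)=(0.2663,0.9639)
member 1 (0-2): L=3.0280, (cx,cy)=(1.0000,0.0000)
member 2 (1-2): L=5.4995, (cx,cy)=(0.2858,-0.9583)
member 3 (1-3): L=3.3660, (cx,cy)=(0.9765,-0.2154)
member 4 (2-3): L=4.8578, (cx,cy)=(0.3530,0.9356)
member 5 (2-4): L=3.1720, (cx,cy)=(1.0000,0.0000)
member 6 (3-4): L=4.7728, (cx,cy)=(0.3053,-0.9523)
solve A·x = −loads:
  F[0-1] = -1594.4297 N (compression)
  F[0-2] = +6940.5731 N (tension)
  F[1-2] = -930.8978 N (compression)
  F[1-3] = -3283.4577 N (compression)
  F[2-3] = +4563.2636 N (tension)
  F[2-4] = +1595.3739 N (tension)
  F[3-4] = -5226.1104 N (compression)
  Rx@0 = -6515.9700 N
  Ry@0 = +1536.8533 N
  Ry@4 = +4976.6467 N

-930.898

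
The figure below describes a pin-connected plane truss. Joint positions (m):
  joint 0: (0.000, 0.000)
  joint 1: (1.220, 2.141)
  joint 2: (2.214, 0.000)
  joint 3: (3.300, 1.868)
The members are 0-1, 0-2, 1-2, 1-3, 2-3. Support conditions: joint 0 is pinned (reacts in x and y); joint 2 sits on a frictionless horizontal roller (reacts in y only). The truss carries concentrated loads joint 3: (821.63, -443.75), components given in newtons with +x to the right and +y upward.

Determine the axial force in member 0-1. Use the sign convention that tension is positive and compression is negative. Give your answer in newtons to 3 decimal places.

N=4 nodes, M=5 members, R=3 reactions → 2N=8, M+R=8
member 0 (0-1): L=2.4642, (cx,cy)=(0.4951,0.8688)
member 1 (0-2): L=2.2140, (cx,cy)=(1.0000,0.0000)
member 2 (1-2): L=2.3605, (cx,cy)=(0.4211,-0.9070)
member 3 (1-3): L=2.0978, (cx,cy)=(0.9915,-0.1301)
member 4 (2-3): L=2.1607, (cx,cy)=(0.5026,0.8645)
solve A·x = −loads:
  F[0-1] = +1048.3992 N (tension)
  F[0-2] = +302.5783 N (tension)
  F[1-2] = -1149.4262 N (compression)
  F[1-3] = +1011.6766 N (tension)
  F[2-3] = -361.0071 N (compression)
  Rx@0 = -821.6300 N
  Ry@0 = -910.8931 N
  Ry@2 = +1354.6431 N

1048.399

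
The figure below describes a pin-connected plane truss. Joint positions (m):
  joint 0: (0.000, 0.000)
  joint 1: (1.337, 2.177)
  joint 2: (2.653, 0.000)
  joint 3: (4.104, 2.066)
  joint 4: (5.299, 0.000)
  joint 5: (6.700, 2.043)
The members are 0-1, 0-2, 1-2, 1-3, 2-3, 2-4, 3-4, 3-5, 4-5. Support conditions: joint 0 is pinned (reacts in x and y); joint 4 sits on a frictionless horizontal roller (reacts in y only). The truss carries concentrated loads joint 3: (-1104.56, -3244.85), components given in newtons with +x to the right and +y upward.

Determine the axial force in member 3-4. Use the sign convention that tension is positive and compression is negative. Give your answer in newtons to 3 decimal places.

-2405.700

N=6 nodes, M=9 members, R=3 reactions → 2N=12, M+R=12
member 0 (0-1): L=2.5548, (cx,cy)=(0.5233,0.8521)
member 1 (0-2): L=2.6530, (cx,cy)=(1.0000,0.0000)
member 2 (1-2): L=2.5439, (cx,cy)=(0.5173,-0.8558)
member 3 (1-3): L=2.7692, (cx,cy)=(0.9992,-0.0401)
member 4 (2-3): L=2.5246, (cx,cy)=(0.5747,0.8183)
member 5 (2-4): L=2.6460, (cx,cy)=(1.0000,0.0000)
member 6 (3-4): L=2.3867, (cx,cy)=(0.5007,-0.8656)
member 7 (3-5): L=2.5961, (cx,cy)=(1.0000,-0.0089)
member 8 (4-5): L=2.4772, (cx,cy)=(0.5656,0.8247)
solve A·x = −loads:
  F[0-1] = -1364.1268 N (compression)
  F[0-2] = -390.6676 N (compression)
  F[1-2] = +1426.3453 N (tension)
  F[1-3] = -1452.9450 N (compression)
  F[2-3] = -1491.6215 N (compression)
  F[2-4] = +1204.5084 N (tension)
  F[3-4] = -2405.6999 N (compression)
  F[3-5] = -0.0000 N (compression)
  F[4-5] = +0.0000 N (tension)
  Rx@0 = +1104.5600 N
  Ry@0 = +1162.4112 N
  Ry@4 = +2082.4388 N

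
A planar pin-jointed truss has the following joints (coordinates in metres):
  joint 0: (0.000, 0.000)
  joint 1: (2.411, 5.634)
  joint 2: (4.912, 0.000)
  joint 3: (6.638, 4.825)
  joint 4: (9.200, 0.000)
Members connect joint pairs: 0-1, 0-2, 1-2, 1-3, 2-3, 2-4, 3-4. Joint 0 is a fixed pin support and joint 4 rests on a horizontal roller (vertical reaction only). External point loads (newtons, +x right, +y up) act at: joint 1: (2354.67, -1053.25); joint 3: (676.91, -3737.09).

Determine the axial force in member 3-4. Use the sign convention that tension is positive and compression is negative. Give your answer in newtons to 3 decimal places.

N=5 nodes, M=7 members, R=3 reactions → 2N=10, M+R=10
member 0 (0-1): L=6.1282, (cx,cy)=(0.3934,0.9194)
member 1 (0-2): L=4.9120, (cx,cy)=(1.0000,0.0000)
member 2 (1-2): L=6.1642, (cx,cy)=(0.4057,-0.9140)
member 3 (1-3): L=4.3037, (cx,cy)=(0.9822,-0.1880)
member 4 (2-3): L=5.1244, (cx,cy)=(0.3368,0.9416)
member 5 (2-4): L=4.2880, (cx,cy)=(1.0000,0.0000)
member 6 (3-4): L=5.4630, (cx,cy)=(0.4690,-0.8832)
solve A·x = −loads:
  F[0-1] = -22.7756 N (compression)
  F[0-2] = +3040.5405 N (tension)
  F[1-2] = -693.4253 N (compression)
  F[1-3] = -2120.0794 N (compression)
  F[2-3] = +673.1156 N (tension)
  F[2-4] = +2532.4779 N (tension)
  F[3-4] = -5400.0585 N (compression)
  Rx@0 = -3031.5800 N
  Ry@0 = +20.9388 N
  Ry@4 = +4769.4012 N

-5400.058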